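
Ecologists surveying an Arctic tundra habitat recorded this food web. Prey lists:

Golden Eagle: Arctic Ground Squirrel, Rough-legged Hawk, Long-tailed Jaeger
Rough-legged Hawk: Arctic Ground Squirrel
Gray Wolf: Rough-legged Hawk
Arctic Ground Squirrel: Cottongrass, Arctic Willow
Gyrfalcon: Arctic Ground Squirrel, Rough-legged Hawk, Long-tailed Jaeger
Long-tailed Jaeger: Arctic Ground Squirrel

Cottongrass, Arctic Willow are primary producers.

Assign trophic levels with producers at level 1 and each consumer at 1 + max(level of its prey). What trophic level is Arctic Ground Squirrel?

Cottongrass is a producer → level 1.
Arctic Ground Squirrel eats Cottongrass (level 1); other prey at levels: Arctic Willow 1 → level 2.

Trophic level 2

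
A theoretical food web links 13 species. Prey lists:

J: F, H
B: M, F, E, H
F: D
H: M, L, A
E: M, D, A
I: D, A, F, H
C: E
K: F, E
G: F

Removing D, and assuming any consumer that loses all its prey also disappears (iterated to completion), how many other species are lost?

Remove D.
Round 1: F (all prey gone) → extinct.
Round 2: G (all prey gone) → extinct.
No further losses. Total secondary extinctions: 2.

2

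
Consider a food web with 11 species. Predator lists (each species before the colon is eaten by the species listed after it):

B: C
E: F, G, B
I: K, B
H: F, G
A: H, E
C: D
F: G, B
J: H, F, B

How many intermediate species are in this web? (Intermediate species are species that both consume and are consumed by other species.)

5

Intermediate species (has both prey and predators): H, E, F, B, C.
Count: 5.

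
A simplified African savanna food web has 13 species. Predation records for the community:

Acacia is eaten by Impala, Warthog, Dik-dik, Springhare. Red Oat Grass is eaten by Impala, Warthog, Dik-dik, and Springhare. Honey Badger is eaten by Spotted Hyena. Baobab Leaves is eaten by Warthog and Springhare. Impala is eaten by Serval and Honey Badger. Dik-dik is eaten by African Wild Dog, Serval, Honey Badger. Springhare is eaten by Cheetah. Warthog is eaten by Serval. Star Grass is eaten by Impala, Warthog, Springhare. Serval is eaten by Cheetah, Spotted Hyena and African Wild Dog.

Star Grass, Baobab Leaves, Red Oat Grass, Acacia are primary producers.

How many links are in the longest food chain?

One longest chain: Star Grass → Warthog → Serval → African Wild Dog.
It has 4 species and 3 links.

3 links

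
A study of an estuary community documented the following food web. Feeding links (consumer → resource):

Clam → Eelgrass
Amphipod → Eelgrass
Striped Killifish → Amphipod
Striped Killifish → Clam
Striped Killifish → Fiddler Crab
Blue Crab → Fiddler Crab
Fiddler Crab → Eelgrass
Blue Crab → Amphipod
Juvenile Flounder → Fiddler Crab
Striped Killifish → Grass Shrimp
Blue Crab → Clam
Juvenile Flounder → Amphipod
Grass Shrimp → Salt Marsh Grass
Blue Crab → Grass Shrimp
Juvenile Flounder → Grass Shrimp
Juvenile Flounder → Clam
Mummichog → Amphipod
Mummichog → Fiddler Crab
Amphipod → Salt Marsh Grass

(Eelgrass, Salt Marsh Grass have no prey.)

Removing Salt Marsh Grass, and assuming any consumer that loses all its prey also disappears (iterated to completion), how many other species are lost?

Remove Salt Marsh Grass.
Round 1: Grass Shrimp (all prey gone) → extinct.
No further losses. Total secondary extinctions: 1.

1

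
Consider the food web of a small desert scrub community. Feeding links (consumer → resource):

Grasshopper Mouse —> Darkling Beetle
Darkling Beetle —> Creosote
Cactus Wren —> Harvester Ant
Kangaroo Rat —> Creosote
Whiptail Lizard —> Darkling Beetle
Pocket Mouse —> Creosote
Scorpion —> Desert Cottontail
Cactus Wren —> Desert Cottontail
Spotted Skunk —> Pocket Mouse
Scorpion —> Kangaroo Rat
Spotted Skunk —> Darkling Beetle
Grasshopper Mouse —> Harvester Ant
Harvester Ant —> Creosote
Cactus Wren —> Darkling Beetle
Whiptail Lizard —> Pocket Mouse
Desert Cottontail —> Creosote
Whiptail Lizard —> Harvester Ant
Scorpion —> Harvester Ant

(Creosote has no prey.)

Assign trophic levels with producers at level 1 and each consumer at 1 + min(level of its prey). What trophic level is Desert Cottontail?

Trophic level 2

Creosote is a producer → level 1.
Desert Cottontail eats Creosote → level 2.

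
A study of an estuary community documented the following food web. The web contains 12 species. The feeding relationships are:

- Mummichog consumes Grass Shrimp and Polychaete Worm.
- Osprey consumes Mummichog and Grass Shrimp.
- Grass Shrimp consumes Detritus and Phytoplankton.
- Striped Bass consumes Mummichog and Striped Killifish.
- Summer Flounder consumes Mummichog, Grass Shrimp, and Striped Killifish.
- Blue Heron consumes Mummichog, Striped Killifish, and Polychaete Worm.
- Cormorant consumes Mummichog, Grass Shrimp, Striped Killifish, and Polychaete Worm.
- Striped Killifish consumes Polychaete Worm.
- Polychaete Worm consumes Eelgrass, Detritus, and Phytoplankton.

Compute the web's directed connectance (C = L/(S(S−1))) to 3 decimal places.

C = 0.167

The web has S = 12 species and L = 22 feeding links.
C = L / (S(S−1)) = 22 / 132 = 0.1667 ≈ 0.167.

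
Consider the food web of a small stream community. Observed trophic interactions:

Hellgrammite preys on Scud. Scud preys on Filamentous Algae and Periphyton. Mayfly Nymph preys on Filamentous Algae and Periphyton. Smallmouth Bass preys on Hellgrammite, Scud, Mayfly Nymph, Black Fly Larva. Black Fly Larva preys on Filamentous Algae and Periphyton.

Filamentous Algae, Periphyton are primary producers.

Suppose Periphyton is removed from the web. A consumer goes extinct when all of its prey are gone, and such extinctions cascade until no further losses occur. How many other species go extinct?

0

Remove Periphyton.
Every predator of it retains at least one other prey: Mayfly Nymph still has Filamentous Algae; Black Fly Larva still has Filamentous Algae; Scud still has Filamentous Algae.
No consumer loses all prey, so no secondary extinctions occur.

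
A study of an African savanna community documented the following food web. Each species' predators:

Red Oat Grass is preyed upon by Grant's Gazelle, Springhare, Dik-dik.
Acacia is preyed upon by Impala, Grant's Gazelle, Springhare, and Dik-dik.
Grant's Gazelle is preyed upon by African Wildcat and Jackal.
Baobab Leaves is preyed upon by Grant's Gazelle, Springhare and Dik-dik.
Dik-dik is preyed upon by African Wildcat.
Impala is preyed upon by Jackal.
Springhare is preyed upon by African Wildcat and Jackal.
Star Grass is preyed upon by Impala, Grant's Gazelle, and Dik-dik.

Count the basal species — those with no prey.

Basal species (no prey listed): Star Grass, Acacia, Baobab Leaves, Red Oat Grass.
Count: 4.

4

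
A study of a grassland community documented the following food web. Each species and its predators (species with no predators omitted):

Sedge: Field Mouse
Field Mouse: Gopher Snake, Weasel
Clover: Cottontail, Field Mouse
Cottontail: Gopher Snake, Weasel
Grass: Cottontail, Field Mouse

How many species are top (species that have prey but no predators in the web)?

2

Top species (has prey, but nothing eats it): Gopher Snake, Weasel.
Count: 2.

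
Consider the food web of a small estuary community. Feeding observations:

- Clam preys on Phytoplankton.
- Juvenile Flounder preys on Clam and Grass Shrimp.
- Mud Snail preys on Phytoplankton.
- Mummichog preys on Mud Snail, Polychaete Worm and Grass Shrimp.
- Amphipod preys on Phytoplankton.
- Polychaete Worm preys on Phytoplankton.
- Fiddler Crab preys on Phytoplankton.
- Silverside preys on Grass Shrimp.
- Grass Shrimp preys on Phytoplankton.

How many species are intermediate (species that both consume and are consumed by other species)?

Intermediate species (has both prey and predators): Polychaete Worm, Mud Snail, Grass Shrimp, Clam.
Count: 4.

4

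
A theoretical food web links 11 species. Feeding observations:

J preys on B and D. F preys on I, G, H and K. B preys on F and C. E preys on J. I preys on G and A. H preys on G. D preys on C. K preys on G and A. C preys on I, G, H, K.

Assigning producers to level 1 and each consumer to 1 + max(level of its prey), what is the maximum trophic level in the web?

Producers (level 1): G, A.
G → H → F → B → J → E gives E level 6.
No species has a prey at level 6, so no species reaches level 7.

6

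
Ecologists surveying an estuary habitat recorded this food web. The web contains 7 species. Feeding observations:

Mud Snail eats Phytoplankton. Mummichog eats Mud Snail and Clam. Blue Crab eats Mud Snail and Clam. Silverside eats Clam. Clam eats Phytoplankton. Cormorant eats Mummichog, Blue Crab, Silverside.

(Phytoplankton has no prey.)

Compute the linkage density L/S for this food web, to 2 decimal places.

There are L = 10 links among S = 7 species.
L/S = 10/7 = 1.4286 ≈ 1.43.

L/S = 1.43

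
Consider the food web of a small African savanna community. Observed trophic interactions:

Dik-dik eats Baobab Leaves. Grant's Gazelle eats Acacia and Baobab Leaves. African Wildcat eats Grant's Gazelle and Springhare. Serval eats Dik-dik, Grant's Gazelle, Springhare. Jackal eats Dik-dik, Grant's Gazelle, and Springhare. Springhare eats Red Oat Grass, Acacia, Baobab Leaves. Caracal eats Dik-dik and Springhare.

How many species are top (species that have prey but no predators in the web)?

4

Top species (has prey, but nothing eats it): Serval, African Wildcat, Jackal, Caracal.
Count: 4.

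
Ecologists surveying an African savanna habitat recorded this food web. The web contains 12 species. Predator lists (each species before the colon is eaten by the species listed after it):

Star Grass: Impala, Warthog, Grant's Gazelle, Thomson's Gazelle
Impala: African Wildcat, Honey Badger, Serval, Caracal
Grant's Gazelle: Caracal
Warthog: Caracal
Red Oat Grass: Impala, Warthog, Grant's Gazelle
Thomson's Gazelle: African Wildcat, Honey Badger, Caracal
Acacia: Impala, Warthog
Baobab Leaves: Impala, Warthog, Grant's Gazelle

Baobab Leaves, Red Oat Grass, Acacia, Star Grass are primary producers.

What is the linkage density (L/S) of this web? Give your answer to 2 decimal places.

There are L = 21 links among S = 12 species.
L/S = 21/12 = 1.7500 ≈ 1.75.

L/S = 1.75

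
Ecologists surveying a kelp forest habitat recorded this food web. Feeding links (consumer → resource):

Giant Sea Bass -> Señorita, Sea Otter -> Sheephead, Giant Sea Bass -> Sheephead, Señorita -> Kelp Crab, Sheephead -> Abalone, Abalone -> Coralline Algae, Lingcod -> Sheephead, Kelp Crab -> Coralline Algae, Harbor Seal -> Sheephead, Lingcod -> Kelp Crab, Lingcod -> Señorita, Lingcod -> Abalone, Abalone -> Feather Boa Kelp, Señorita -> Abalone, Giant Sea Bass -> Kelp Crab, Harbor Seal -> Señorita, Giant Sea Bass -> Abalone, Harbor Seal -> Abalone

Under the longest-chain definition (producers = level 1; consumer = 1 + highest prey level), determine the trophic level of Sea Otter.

Trophic level 4

Coralline Algae is a producer → level 1.
Abalone eats Coralline Algae (level 1); other prey at levels: Feather Boa Kelp 1 → level 2.
Sheephead eats Abalone → level 3.
Sea Otter eats Sheephead → level 4.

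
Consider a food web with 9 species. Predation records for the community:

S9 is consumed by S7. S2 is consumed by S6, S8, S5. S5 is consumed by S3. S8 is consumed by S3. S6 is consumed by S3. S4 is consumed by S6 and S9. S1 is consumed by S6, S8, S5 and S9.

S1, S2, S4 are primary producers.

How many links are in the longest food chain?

One longest chain: S1 → S6 → S3.
It has 3 species and 2 links.

2 links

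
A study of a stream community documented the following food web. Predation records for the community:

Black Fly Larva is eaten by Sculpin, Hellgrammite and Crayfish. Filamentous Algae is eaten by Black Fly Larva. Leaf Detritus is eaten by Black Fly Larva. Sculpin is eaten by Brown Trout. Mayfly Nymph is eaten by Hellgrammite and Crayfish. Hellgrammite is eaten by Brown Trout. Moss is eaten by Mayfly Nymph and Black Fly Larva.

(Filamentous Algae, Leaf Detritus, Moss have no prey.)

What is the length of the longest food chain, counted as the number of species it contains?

4 species

One longest chain: Filamentous Algae → Black Fly Larva → Sculpin → Brown Trout.
It has 4 species and 3 links.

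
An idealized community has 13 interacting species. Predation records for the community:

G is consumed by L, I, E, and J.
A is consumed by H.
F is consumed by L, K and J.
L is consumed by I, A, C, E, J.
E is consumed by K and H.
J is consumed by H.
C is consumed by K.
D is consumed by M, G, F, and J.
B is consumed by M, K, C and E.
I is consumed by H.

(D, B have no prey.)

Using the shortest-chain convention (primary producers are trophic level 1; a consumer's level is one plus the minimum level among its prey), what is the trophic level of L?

D is a producer → level 1.
F eats D → level 2.
L eats F → level 3.
No prey of L is below level 2, so 3 is the minimum.

Trophic level 3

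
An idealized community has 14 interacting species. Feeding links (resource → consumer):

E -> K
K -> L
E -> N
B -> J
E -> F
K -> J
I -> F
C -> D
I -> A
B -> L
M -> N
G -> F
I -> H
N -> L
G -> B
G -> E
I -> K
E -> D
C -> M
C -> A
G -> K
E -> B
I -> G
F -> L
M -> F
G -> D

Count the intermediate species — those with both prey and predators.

Intermediate species (has both prey and predators): M, G, E, B, F, N, K.
Count: 7.

7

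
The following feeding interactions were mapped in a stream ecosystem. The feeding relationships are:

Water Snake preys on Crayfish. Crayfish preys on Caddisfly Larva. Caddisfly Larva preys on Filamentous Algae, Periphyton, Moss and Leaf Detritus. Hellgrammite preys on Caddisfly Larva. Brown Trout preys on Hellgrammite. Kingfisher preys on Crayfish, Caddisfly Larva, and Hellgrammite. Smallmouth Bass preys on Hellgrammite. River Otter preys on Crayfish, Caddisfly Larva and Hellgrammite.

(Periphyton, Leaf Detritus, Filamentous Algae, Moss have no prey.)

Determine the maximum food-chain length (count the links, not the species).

3 links

One longest chain: Periphyton → Caddisfly Larva → Crayfish → Kingfisher.
It has 4 species and 3 links.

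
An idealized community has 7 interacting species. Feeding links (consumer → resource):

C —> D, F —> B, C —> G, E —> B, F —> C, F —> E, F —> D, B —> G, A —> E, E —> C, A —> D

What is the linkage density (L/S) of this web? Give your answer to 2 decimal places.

There are L = 11 links among S = 7 species.
L/S = 11/7 = 1.5714 ≈ 1.57.

L/S = 1.57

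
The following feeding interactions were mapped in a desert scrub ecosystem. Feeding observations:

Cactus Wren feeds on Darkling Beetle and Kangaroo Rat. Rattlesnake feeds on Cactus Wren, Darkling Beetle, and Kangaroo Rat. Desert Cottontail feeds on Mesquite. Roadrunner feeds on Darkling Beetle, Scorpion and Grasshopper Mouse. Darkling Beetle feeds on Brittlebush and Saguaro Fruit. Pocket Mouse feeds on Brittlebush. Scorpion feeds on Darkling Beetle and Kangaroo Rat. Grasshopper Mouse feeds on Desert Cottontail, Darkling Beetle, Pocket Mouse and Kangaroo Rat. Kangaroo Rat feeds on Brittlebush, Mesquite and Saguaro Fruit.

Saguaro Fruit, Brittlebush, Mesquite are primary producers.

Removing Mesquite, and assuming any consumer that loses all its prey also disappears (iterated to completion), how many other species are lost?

Remove Mesquite.
Round 1: Desert Cottontail (all prey gone) → extinct.
No further losses. Total secondary extinctions: 1.

1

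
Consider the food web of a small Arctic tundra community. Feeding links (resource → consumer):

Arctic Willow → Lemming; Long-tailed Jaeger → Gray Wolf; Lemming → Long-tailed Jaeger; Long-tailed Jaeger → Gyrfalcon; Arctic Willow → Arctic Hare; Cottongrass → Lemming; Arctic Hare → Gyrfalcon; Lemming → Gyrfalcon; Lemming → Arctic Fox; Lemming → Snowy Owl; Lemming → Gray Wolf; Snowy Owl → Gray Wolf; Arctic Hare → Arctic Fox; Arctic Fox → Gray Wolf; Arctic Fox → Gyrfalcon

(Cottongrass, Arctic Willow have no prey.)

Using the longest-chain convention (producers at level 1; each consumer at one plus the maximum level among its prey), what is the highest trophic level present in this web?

Producers (level 1): Cottongrass, Arctic Willow.
Cottongrass → Lemming → Snowy Owl → Gray Wolf gives Gray Wolf level 4.
No species has a prey at level 4, so no species reaches level 5.

4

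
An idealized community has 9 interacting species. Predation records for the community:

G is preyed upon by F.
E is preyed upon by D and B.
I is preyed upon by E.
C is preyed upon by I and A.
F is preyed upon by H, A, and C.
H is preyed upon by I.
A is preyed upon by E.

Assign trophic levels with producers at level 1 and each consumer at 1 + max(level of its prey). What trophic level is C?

G is a producer → level 1.
F eats G → level 2.
C eats F → level 3.

Trophic level 3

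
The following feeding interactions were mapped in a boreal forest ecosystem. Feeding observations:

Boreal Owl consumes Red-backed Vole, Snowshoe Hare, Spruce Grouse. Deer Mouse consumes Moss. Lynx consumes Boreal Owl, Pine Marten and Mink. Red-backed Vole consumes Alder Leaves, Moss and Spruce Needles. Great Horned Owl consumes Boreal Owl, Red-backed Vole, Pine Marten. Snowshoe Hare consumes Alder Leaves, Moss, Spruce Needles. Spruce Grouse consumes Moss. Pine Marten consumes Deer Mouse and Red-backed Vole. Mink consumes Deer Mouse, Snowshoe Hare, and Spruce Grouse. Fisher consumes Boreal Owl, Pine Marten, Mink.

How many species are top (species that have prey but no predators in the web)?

3

Top species (has prey, but nothing eats it): Lynx, Great Horned Owl, Fisher.
Count: 3.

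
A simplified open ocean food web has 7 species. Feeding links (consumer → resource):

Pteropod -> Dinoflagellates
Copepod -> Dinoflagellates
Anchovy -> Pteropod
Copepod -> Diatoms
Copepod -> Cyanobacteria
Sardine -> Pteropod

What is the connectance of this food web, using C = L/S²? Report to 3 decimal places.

C = 0.122

The web has S = 7 species and L = 6 feeding links.
C = L / S² = 6 / 49 = 0.1224 ≈ 0.122.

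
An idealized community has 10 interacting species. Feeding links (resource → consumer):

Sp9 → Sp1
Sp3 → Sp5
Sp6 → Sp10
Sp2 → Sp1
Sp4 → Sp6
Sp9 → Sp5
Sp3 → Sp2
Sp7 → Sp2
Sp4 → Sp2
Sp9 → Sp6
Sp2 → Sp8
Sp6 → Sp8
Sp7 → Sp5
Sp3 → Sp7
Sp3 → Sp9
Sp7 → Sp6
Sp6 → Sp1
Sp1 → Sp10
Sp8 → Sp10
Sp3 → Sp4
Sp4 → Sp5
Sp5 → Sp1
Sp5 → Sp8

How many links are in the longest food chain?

One longest chain: Sp3 → Sp7 → Sp6 → Sp8 → Sp10.
It has 5 species and 4 links.

4 links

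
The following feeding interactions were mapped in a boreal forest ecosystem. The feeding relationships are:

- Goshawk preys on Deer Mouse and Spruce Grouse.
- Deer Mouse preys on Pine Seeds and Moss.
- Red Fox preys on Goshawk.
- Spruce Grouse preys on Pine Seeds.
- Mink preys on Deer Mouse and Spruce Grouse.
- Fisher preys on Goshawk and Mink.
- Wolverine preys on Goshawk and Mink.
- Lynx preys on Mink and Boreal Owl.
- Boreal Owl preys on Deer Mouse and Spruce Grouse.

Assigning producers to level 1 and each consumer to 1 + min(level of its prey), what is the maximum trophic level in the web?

4

Producers (level 1): Moss, Pine Seeds.
Following each consumer down to its lowest-level prey: Moss → Deer Mouse → Goshawk → Red Fox (levels 1 through 4).
All prey of Red Fox (Goshawk 3) are at level 3 or above, so Red Fox is at level 1 + 3 = 4.
Every consumer has at least one prey at level 3 or below, so none exceeds level 4.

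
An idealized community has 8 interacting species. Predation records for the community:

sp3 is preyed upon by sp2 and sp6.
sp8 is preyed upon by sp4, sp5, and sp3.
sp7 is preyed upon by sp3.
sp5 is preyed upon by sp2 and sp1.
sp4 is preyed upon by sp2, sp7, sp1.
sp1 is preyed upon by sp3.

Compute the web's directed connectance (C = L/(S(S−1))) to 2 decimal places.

The web has S = 8 species and L = 12 feeding links.
C = L / (S(S−1)) = 12 / 56 = 0.2143 ≈ 0.21.

C = 0.21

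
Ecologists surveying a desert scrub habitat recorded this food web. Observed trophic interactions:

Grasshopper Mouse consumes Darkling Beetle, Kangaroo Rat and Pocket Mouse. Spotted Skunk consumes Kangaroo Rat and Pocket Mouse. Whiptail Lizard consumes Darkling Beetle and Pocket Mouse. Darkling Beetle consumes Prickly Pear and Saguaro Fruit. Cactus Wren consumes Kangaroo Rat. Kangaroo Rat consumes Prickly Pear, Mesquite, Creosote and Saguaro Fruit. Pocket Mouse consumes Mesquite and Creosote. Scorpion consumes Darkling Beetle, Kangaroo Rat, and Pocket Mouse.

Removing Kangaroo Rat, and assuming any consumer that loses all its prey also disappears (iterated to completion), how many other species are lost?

Remove Kangaroo Rat.
Round 1: Cactus Wren (all prey gone) → extinct.
No further losses. Total secondary extinctions: 1.

1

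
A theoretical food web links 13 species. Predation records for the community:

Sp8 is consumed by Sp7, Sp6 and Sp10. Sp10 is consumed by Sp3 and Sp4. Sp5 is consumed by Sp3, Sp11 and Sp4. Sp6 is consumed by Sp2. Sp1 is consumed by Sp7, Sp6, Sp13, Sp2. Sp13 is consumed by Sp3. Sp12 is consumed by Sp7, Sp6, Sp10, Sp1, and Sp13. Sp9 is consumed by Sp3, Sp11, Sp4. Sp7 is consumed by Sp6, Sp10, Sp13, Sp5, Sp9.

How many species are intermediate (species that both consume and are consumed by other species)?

Intermediate species (has both prey and predators): Sp1, Sp7, Sp13, Sp6, Sp9, Sp10, Sp5.
Count: 7.

7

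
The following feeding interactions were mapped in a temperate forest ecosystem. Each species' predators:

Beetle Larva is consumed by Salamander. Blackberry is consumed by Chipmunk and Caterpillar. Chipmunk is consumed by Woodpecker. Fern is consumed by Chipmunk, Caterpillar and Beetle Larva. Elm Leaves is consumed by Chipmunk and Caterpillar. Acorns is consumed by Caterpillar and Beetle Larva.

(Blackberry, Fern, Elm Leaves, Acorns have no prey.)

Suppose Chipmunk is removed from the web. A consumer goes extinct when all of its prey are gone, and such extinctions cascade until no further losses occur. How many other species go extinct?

Remove Chipmunk.
Round 1: Woodpecker (all prey gone) → extinct.
No further losses. Total secondary extinctions: 1.

1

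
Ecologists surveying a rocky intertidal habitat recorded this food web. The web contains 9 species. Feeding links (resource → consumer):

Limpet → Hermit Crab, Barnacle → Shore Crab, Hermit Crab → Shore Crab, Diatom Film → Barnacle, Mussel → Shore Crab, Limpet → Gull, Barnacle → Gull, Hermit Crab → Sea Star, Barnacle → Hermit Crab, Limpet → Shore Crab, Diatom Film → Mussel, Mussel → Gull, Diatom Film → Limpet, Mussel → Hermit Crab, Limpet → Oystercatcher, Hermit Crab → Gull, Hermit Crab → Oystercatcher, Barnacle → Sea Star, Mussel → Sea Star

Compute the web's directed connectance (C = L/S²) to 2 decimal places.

C = 0.23

The web has S = 9 species and L = 19 feeding links.
C = L / S² = 19 / 81 = 0.2346 ≈ 0.23.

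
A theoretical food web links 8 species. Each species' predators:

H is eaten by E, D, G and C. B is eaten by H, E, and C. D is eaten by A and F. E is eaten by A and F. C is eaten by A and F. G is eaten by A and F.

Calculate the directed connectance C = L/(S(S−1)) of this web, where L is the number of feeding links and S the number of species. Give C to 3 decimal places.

The web has S = 8 species and L = 15 feeding links.
C = L / (S(S−1)) = 15 / 56 = 0.2679 ≈ 0.268.

C = 0.268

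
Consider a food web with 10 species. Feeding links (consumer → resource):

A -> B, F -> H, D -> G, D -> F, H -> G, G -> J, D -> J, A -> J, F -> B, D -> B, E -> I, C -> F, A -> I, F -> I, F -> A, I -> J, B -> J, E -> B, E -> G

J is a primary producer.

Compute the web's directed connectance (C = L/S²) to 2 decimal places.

C = 0.19

The web has S = 10 species and L = 19 feeding links.
C = L / S² = 19 / 100 = 0.1900 ≈ 0.19.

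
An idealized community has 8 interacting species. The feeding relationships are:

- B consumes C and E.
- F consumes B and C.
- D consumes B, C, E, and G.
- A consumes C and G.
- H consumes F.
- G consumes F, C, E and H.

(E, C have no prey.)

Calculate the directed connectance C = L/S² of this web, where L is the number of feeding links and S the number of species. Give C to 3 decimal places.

The web has S = 8 species and L = 15 feeding links.
C = L / S² = 15 / 64 = 0.2344 ≈ 0.234.

C = 0.234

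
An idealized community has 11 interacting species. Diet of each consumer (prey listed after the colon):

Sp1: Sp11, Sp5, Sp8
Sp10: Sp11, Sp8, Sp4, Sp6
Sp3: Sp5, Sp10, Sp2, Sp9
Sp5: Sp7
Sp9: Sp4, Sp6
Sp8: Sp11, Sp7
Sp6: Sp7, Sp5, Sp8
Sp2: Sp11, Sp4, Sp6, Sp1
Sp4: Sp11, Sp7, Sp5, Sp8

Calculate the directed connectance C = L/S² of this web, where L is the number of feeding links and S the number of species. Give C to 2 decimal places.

C = 0.22

The web has S = 11 species and L = 27 feeding links.
C = L / S² = 27 / 121 = 0.2231 ≈ 0.22.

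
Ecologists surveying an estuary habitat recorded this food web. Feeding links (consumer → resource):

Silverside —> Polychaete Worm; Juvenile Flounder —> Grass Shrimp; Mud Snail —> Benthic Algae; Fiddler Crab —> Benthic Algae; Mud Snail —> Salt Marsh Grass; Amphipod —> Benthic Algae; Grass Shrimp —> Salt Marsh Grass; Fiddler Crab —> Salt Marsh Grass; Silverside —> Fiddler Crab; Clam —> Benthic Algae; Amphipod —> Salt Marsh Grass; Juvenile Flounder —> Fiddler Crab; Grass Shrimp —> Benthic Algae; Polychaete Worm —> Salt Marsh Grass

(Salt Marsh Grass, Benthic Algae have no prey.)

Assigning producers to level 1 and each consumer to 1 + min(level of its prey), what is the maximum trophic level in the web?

3

Producers (level 1): Salt Marsh Grass, Benthic Algae.
Following each consumer down to its lowest-level prey: Salt Marsh Grass → Fiddler Crab → Silverside (levels 1 through 3).
All prey of Silverside (Fiddler Crab 2, Polychaete Worm 2) are at level 2 or above, so Silverside is at level 1 + 2 = 3.
Every consumer has at least one prey at level 2 or below, so none exceeds level 3.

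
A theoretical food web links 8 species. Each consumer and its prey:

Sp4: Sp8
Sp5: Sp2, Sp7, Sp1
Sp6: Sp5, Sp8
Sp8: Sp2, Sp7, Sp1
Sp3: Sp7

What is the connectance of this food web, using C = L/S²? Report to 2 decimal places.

The web has S = 8 species and L = 10 feeding links.
C = L / S² = 10 / 64 = 0.1562 ≈ 0.16.

C = 0.16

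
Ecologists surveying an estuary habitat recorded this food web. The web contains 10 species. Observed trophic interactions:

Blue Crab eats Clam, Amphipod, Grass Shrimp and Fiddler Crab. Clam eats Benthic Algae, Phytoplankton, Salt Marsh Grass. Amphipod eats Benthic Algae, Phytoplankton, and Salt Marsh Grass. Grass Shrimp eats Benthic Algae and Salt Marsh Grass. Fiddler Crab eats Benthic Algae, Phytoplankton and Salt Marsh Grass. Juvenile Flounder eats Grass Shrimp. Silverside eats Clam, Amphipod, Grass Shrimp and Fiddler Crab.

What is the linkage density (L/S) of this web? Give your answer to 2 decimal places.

There are L = 20 links among S = 10 species.
L/S = 20/10 = 2.0000 ≈ 2.00.

L/S = 2.00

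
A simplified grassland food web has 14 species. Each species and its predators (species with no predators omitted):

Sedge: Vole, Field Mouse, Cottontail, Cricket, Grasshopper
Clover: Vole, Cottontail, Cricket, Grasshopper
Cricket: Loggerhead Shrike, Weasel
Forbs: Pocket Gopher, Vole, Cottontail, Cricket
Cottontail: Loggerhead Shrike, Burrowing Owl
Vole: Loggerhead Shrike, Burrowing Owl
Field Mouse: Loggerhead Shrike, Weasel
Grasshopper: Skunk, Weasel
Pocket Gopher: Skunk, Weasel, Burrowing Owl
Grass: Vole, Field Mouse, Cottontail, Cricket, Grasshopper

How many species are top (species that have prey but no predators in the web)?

4

Top species (has prey, but nothing eats it): Loggerhead Shrike, Skunk, Weasel, Burrowing Owl.
Count: 4.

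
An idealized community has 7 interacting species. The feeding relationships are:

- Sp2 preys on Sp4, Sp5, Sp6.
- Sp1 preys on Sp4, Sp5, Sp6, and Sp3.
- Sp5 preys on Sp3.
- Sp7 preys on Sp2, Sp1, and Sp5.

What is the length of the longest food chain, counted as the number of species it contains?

4 species

One longest chain: Sp3 → Sp5 → Sp2 → Sp7.
It has 4 species and 3 links.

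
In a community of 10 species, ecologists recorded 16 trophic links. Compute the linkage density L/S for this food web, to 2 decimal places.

There are L = 16 links among S = 10 species.
L/S = 16/10 = 1.6000 ≈ 1.60.

L/S = 1.60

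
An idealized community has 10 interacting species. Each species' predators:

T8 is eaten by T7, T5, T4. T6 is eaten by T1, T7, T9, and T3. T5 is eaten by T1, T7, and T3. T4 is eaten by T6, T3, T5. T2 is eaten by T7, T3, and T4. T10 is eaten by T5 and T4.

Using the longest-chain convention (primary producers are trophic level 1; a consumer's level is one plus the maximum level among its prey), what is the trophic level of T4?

T10 is a producer → level 1.
T4 eats T10 (level 1); other prey at levels: T8 1, T2 1 → level 2.

Trophic level 2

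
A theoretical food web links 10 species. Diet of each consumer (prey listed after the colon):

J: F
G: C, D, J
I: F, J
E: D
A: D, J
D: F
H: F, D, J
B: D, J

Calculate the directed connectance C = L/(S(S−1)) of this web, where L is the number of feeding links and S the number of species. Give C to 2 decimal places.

The web has S = 10 species and L = 15 feeding links.
C = L / (S(S−1)) = 15 / 90 = 0.1667 ≈ 0.17.

C = 0.17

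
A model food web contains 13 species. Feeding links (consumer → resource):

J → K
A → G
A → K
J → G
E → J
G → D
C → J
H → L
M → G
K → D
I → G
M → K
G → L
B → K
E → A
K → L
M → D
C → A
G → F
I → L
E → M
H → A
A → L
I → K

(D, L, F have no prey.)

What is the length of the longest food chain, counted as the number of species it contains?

4 species

One longest chain: D → G → A → H.
It has 4 species and 3 links.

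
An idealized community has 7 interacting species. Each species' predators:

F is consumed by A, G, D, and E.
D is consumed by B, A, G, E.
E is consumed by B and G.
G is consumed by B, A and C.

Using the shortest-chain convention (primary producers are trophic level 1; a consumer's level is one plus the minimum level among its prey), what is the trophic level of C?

F is a producer → level 1.
G eats F → level 2.
C eats G → level 3.
No prey of C is below level 2, so 3 is the minimum.

Trophic level 3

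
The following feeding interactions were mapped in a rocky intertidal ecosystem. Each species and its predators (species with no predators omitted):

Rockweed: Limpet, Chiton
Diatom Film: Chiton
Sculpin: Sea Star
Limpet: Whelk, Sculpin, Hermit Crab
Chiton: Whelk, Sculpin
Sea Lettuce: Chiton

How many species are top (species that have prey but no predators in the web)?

Top species (has prey, but nothing eats it): Whelk, Hermit Crab, Sea Star.
Count: 3.

3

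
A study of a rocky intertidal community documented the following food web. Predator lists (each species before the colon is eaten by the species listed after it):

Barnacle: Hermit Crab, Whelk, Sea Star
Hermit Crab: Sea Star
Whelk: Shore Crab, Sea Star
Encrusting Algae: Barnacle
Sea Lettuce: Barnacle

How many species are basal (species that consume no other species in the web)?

Basal species (no prey listed): Encrusting Algae, Sea Lettuce.
Count: 2.

2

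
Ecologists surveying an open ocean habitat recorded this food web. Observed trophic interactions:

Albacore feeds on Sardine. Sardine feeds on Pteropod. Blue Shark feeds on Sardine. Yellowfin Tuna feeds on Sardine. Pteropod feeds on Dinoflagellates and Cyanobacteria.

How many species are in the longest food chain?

4 species

One longest chain: Cyanobacteria → Pteropod → Sardine → Albacore.
It has 4 species and 3 links.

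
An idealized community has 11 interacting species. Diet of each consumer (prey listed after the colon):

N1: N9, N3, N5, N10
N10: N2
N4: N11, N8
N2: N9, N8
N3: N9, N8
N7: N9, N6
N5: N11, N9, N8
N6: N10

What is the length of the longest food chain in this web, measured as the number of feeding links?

One longest chain: N9 → N2 → N10 → N6 → N7.
It has 5 species and 4 links.

4 links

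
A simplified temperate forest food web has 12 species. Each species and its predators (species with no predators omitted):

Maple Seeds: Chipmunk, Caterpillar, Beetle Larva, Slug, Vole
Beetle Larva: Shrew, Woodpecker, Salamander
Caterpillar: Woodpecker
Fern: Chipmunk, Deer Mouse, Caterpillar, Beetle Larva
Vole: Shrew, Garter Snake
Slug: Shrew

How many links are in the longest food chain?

One longest chain: Fern → Beetle Larva → Shrew.
It has 3 species and 2 links.

2 links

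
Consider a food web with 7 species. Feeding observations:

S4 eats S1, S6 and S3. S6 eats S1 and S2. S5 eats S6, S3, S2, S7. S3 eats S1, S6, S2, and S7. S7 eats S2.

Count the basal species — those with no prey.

Basal species (no prey listed): S2, S1.
Count: 2.

2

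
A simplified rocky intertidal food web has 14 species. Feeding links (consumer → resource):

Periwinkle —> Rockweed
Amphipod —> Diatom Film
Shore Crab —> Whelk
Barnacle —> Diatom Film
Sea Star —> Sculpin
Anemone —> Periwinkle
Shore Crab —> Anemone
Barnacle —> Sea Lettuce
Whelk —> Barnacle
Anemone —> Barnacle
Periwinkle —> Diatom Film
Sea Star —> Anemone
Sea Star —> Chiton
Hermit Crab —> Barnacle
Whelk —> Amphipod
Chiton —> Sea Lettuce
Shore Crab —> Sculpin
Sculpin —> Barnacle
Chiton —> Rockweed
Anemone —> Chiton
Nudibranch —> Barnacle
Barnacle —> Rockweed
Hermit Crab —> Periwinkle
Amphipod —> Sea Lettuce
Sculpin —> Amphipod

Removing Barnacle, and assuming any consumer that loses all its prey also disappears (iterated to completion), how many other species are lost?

Remove Barnacle.
Round 1: Nudibranch (all prey gone) → extinct.
No further losses. Total secondary extinctions: 1.

1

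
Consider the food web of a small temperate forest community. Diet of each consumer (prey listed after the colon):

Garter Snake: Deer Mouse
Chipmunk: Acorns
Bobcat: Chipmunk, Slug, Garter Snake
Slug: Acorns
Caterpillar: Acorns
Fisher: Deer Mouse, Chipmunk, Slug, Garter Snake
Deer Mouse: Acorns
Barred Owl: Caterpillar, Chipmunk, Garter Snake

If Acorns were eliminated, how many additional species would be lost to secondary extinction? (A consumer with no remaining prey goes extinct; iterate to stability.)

Remove Acorns.
Round 1: Caterpillar (all prey gone), Deer Mouse (all prey gone), Chipmunk (all prey gone), Slug (all prey gone) → extinct.
Round 2: Garter Snake (all prey gone) → extinct.
Round 3: Barred Owl (all prey gone), Fisher (all prey gone), Bobcat (all prey gone) → extinct.
No further losses. Total secondary extinctions: 8.

8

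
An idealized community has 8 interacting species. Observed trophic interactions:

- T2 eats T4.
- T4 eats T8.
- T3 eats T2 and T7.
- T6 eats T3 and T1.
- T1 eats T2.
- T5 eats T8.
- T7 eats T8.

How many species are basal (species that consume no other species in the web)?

Basal species (no prey listed): T8.
Count: 1.

1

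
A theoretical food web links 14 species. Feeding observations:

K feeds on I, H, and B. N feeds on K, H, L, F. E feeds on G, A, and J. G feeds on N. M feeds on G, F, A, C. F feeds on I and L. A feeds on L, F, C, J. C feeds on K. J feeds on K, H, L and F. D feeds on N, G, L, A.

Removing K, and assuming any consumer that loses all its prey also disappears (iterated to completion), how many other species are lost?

Remove K.
Round 1: C (all prey gone) → extinct.
No further losses. Total secondary extinctions: 1.

1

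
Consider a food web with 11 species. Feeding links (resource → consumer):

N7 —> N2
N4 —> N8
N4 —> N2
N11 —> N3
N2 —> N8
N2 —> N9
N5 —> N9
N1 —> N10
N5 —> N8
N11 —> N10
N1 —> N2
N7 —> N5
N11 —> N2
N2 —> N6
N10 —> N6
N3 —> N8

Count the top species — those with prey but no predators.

Top species (has prey, but nothing eats it): N6, N9, N8.
Count: 3.

3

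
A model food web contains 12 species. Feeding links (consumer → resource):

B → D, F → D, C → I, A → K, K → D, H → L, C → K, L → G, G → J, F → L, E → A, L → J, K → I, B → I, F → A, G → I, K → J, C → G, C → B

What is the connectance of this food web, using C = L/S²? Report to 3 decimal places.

The web has S = 12 species and L = 19 feeding links.
C = L / S² = 19 / 144 = 0.1319 ≈ 0.132.

C = 0.132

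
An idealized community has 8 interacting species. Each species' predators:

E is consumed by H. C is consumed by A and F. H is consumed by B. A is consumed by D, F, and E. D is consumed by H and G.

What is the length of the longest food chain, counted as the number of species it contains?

One longest chain: C → A → D → H → B.
It has 5 species and 4 links.

5 species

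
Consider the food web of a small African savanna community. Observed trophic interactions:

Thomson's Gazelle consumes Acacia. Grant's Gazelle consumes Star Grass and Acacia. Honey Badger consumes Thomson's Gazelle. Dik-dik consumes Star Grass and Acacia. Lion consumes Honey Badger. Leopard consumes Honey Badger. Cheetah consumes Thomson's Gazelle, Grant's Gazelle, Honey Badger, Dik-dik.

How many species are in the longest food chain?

4 species

One longest chain: Acacia → Thomson's Gazelle → Honey Badger → Cheetah.
It has 4 species and 3 links.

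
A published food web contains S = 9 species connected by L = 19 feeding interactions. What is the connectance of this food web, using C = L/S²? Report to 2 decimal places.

C = 0.23

The web has S = 9 species and L = 19 feeding links.
C = L / S² = 19 / 81 = 0.2346 ≈ 0.23.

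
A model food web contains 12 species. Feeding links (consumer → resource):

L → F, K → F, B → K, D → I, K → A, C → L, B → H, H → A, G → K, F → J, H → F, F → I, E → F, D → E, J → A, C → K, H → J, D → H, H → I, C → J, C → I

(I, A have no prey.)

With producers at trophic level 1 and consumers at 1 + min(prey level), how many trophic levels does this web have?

Producers (level 1): I, A.
Following each consumer down to its lowest-level prey: I → F → E (levels 1 through 3).
All prey of E (F 2) are at level 2 or above, so E is at level 1 + 2 = 3.
Every consumer has at least one prey at level 2 or below, so none exceeds level 3.

3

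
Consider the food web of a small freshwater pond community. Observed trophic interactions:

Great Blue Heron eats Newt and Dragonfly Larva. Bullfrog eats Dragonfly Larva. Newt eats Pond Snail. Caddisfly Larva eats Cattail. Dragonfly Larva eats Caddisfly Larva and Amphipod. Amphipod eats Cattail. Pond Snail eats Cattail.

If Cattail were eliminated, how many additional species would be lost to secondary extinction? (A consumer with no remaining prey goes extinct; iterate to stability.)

7

Remove Cattail.
Round 1: Amphipod (all prey gone), Pond Snail (all prey gone), Caddisfly Larva (all prey gone) → extinct.
Round 2: Newt (all prey gone), Dragonfly Larva (all prey gone) → extinct.
Round 3: Bullfrog (all prey gone), Great Blue Heron (all prey gone) → extinct.
No further losses. Total secondary extinctions: 7.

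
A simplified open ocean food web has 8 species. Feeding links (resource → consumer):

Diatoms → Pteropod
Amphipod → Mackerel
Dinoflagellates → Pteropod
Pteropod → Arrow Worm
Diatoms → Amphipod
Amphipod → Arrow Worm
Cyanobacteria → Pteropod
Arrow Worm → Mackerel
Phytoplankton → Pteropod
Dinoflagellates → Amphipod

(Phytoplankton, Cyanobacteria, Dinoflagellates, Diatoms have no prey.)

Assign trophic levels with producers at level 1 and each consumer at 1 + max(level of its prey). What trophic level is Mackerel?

Dinoflagellates is a producer → level 1.
Amphipod eats Dinoflagellates (level 1); other prey at levels: Diatoms 1 → level 2.
Arrow Worm eats Amphipod (level 2); other prey at levels: Pteropod 2 → level 3.
Mackerel eats Arrow Worm (level 3); other prey at levels: Amphipod 2 → level 4.

Trophic level 4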